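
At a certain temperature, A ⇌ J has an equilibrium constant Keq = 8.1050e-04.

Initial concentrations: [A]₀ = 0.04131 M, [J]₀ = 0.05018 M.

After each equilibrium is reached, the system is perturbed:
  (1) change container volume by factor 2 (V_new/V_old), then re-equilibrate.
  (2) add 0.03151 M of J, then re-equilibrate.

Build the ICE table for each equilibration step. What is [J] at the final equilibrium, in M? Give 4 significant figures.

[J]_eq = 6.2564e-05 M

Q₀ = 1.215 vs Keq = 8.1050e-04 ⇒ Q>K, reverse
Step 1:
                    A           J
  init        0.04131     0.05018
  Δ           0.05011    -0.05011
  eq          0.09142  7.4093e-05
  solve Keq expr → x = -0.05011; check Q = 8.1050e-04
Then change container volume by factor 2 (V_new/V_old).
Step 2:
                    A           J
  init        0.04571  3.7046e-05
  Δ                 0           0
  eq          0.04571  3.7046e-05
  solve Keq expr → x = 0; check Q = 8.1050e-04
Then add 0.03151 M of J.
Step 3:
                    A           J
  init        0.04571     0.03155
  Δ           0.03148    -0.03148
  eq          0.07719  6.2564e-05
  solve Keq expr → x = -0.03148; check Q = 8.1050e-04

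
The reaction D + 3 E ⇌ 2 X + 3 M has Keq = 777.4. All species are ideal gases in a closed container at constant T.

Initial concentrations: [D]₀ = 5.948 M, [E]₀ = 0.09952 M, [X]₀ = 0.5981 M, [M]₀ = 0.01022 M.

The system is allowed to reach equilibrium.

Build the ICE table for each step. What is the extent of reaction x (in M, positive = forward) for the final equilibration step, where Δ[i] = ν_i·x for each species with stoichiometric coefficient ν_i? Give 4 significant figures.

Q₀ = 6.5133e-05 vs Keq = 777.4 ⇒ Q<K, forward
Step 1:
                   D          E          X          M
  init         5.948    0.09952     0.5981    0.01022
  Δ         -0.03158   -0.09473    0.06315    0.09473
  eq           5.916    0.00479     0.6613      0.105
  solve Keq expr → x = 0.03158; check Q = 777.4

x = 0.03158 M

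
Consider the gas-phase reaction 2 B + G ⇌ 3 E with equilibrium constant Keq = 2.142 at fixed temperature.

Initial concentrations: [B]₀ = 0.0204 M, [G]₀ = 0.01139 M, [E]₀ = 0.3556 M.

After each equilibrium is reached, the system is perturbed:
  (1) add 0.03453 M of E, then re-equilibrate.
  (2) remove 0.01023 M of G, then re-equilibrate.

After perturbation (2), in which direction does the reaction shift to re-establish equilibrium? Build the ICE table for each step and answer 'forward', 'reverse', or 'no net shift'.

Direction: reverse

Q₀ = 9486 vs Keq = 2.142 ⇒ Q>K, reverse
Step 1:
                   B          G          E
  I           0.0204    0.01139     0.3556
  C           0.1323    0.06617    -0.1985
  E           0.1527    0.07756     0.1571
  solve Keq expr → x = -0.06617; check Q = 2.142
Then add 0.03453 M of E.
Step 2:
                   B          G          E
  I           0.1527    0.07756     0.1916
  C          0.01369   0.006843   -0.02053
  E           0.1664     0.0844     0.1711
  solve Keq expr → x = -0.006843; check Q = 2.142
Then remove 0.01023 M of G.
Step 3:
                   B          G          E
  I           0.1664    0.07417     0.1711
  C         0.002857   0.001428  -0.004285
  E           0.1693     0.0756     0.1668
  solve Keq expr → x = -0.001428; check Q = 2.142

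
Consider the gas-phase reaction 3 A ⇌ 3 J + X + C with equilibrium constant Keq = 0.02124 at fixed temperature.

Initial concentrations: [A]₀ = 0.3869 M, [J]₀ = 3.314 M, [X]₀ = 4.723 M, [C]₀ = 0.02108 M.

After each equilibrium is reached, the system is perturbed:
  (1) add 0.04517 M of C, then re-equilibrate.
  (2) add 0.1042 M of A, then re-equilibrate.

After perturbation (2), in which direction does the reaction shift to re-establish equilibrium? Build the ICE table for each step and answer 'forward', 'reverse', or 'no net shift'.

Direction: forward

Q₀ = 62.57 vs Keq = 0.02124 ⇒ Q>K, reverse
Step 1:
                  A         J         X         C
  init       0.3869     3.314     4.723   0.02108
  Δ          0.0632   -0.0632  -0.02107  -0.02107
  eq         0.4501     3.251     4.702 1.1991e-05
  solve Keq expr → x = -0.02107; check Q = 0.02124
Then add 0.04517 M of C.
Step 2:
                  A         J         X         C
  init       0.4501     3.251     4.702   0.04518
  Δ          0.1355   -0.1355  -0.04515  -0.04515
  eq         0.5856     3.115     4.657 3.0288e-05
  solve Keq expr → x = -0.04515; check Q = 0.02124
Then add 0.1042 M of A.
Step 3:
                  A         J         X         C
  init       0.6898     3.115     4.657 3.0288e-05
  Δ       -5.7605e-05 5.7605e-05 1.9202e-05 1.9202e-05
  eq         0.6897     3.115     4.657 4.9489e-05
  solve Keq expr → x = 1.9202e-05; check Q = 0.02124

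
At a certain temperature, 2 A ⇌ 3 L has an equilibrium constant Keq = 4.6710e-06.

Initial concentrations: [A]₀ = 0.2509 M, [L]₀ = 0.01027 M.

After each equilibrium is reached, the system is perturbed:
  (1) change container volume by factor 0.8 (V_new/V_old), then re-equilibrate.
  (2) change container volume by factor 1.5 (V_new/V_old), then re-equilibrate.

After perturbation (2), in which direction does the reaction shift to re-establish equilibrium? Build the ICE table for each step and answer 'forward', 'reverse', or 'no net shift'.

Q₀ = 1.7207e-05 vs Keq = 4.6710e-06 ⇒ Q>K, reverse
Step 1:
                    A           L
  I            0.2509     0.01027
  C          0.002385   -0.003578
  E            0.2533    0.006692
  solve Keq expr → x = -0.001193; check Q = 4.6710e-06
Then change container volume by factor 0.8 (V_new/V_old).
Step 2:
                    A           L
  I            0.3166    0.008365
  C        3.9543e-04 -5.9314e-04
  E             0.317    0.007772
  solve Keq expr → x = -1.9771e-04; check Q = 4.6710e-06
Then change container volume by factor 1.5 (V_new/V_old).
Step 3:
                    A           L
  I            0.2113    0.005181
  C       -4.9369e-04  7.4054e-04
  E            0.2108    0.005922
  solve Keq expr → x = 2.4685e-04; check Q = 4.6710e-06

Direction: forward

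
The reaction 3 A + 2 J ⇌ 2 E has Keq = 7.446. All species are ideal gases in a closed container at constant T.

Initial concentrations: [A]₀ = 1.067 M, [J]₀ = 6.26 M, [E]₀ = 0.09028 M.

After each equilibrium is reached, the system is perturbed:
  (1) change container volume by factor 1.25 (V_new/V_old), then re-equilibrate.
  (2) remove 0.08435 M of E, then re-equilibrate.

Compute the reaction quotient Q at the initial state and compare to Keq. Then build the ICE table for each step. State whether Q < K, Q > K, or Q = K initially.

Q₀ = 1.7121e-04 vs Keq = 7.446 ⇒ Q<K, forward
Step 1:
                   A          J          E
  I            1.067       6.26    0.09028
  C          -0.9376    -0.6251     0.6251
  E           0.1294      5.635     0.7154
  solve Keq expr → x = 0.3125; check Q = 7.446
Then change container volume by factor 1.25 (V_new/V_old).
Step 2:
                   A          J          E
  I           0.1035      4.508     0.5723
  C          0.02324    0.01549   -0.01549
  E           0.1267      4.523     0.5568
  solve Keq expr → x = -0.007745; check Q = 7.446
Then remove 0.08435 M of E.
Step 3:
                   A          J          E
  I           0.1267      4.523     0.4725
  C         -0.01176  -0.007839   0.007839
  E            0.115      4.516     0.4803
  solve Keq expr → x = 0.00392; check Q = 7.446

Q₀ = 1.7121e-04; Q < K (proceeds forward)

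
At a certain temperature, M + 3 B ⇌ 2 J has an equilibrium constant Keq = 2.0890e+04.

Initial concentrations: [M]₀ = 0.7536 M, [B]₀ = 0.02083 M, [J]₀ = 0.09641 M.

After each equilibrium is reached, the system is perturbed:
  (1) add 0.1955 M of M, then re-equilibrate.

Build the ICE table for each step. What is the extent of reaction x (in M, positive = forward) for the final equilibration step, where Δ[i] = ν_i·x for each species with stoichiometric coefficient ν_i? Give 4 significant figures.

Q₀ = 1365 vs Keq = 2.0890e+04 ⇒ Q<K, forward
Step 1:
                   M          B          J
  I           0.7536    0.02083    0.09641
  C        -0.003989   -0.01197   0.007979
  E           0.7496   0.008862     0.1044
  solve Keq expr → x = 0.003989; check Q = 2.0890e+04
Then add 0.1955 M of M.
Step 2:
                   M          B          J
  I           0.9451   0.008862     0.1044
  C       -2.1199e-04 -6.3597e-04 4.2398e-04
  E           0.9449   0.008226     0.1048
  solve Keq expr → x = 2.1199e-04; check Q = 2.0890e+04

x = 2.1199e-04 M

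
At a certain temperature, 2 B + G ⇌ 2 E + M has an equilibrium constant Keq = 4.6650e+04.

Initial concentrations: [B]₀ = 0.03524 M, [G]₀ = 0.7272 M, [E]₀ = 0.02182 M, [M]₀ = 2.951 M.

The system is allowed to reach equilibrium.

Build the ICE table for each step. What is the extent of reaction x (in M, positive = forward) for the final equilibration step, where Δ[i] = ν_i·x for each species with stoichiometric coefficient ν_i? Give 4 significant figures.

Q₀ = 1.556 vs Keq = 4.6650e+04 ⇒ Q<K, forward
Step 1:
                   B          G          E          M
  Initial    0.03524     0.7272    0.02182      2.951
  Change     -0.0347   -0.01735     0.0347    0.01735
  Equil   5.3517e-04     0.7098    0.05652      2.968
  solve Keq expr → x = 0.01735; check Q = 4.6650e+04

x = 0.01735 M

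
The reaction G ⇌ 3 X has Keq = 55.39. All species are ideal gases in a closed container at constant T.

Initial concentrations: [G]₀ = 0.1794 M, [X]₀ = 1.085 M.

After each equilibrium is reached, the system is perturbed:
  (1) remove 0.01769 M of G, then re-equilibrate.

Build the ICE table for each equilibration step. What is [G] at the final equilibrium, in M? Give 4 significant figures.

[G]_eq = 0.05129 M

Q₀ = 7.12 vs Keq = 55.39 ⇒ Q<K, forward
Step 1:
                  G         X
  I          0.1794     1.085
  C         -0.1237     0.371
  E         0.05573     1.456
  solve Keq expr → x = 0.1237; check Q = 55.39
Then remove 0.01769 M of G.
Step 2:
                  G         X
  I         0.03804     1.456
  C         0.01325  -0.03975
  E         0.05129     1.416
  solve Keq expr → x = -0.01325; check Q = 55.39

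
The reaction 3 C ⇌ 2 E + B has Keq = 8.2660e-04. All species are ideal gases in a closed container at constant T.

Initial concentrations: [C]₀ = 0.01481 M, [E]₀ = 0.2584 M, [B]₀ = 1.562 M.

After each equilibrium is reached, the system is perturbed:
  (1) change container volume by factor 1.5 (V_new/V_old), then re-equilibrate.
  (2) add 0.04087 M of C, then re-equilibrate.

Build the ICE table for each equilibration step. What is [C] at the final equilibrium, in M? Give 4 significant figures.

Q₀ = 3.2107e+04 vs Keq = 8.2660e-04 ⇒ Q>K, reverse
Step 1:
                    C           E           B
  Initial     0.01481      0.2584       1.562
  Change       0.3787     -0.2525     -0.1262
  Equil        0.3935    0.005923       1.436
  solve Keq expr → x = -0.1262; check Q = 8.2660e-04
Then change container volume by factor 1.5 (V_new/V_old).
Step 2:
                    C           E           B
  Initial      0.2624    0.003949      0.9572
  Change            0           0           0
  Equil        0.2624    0.003949      0.9572
  solve Keq expr → x = 0; check Q = 8.2660e-04
Then add 0.04087 M of C.
Step 3:
                    C           E           B
  Initial      0.3032    0.003949      0.9572
  Change    -0.001385  9.2307e-04  4.6154e-04
  Equil        0.3018    0.004872      0.9576
  solve Keq expr → x = 4.6154e-04; check Q = 8.2660e-04

[C]_eq = 0.3018 M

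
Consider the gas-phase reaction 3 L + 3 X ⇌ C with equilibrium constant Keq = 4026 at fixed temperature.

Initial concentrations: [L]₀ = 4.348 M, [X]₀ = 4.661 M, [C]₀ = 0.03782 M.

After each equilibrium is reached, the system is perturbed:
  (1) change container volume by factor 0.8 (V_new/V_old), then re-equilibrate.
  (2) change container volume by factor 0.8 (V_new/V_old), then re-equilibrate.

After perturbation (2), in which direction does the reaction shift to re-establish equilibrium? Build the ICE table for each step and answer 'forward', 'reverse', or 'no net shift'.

Direction: forward

Q₀ = 4.5438e-06 vs Keq = 4026 ⇒ Q<K, forward
Step 1:
                  L         X         C
  Initial     4.348     4.661   0.03782
  Change     -4.196    -4.196     1.399
  Equil      0.1524    0.4654     1.436
  solve Keq expr → x = 1.399; check Q = 4026
Then change container volume by factor 0.8 (V_new/V_old).
Step 2:
                  L         X         C
  Initial    0.1905    0.5817     1.795
  Change   -0.04716  -0.04716   0.01572
  Equil      0.1433    0.5346     1.811
  solve Keq expr → x = 0.01572; check Q = 4026
Then change container volume by factor 0.8 (V_new/V_old).
Step 3:
                  L         X         C
  Initial    0.1792    0.6682     2.264
  Change   -0.04618  -0.04618   0.01539
  Equil       0.133    0.6221     2.279
  solve Keq expr → x = 0.01539; check Q = 4026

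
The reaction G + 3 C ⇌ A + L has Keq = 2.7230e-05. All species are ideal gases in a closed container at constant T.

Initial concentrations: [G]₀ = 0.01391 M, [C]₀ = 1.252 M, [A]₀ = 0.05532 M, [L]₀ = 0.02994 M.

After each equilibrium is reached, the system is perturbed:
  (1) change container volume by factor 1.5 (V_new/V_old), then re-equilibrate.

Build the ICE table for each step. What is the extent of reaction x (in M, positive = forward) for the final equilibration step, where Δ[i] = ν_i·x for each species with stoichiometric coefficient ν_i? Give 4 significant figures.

Q₀ = 0.06067 vs Keq = 2.7230e-05 ⇒ Q>K, reverse
Step 1:
                   G          C          A          L
  Initial    0.01391      1.252    0.05532    0.02994
  Change     0.02983    0.08948   -0.02983   -0.02983
  Equil      0.04374      1.341    0.02549 1.1278e-04
  solve Keq expr → x = -0.02983; check Q = 2.7230e-05
Then change container volume by factor 1.5 (V_new/V_old).
Step 2:
                   G          C          A          L
  Initial    0.02916     0.8943      0.017 7.5187e-05
  Change  4.1627e-05 1.2488e-04 -4.1627e-05 -4.1627e-05
  Equil       0.0292     0.8944    0.01695 3.3561e-05
  solve Keq expr → x = -4.1627e-05; check Q = 2.7230e-05

x = -4.1627e-05 M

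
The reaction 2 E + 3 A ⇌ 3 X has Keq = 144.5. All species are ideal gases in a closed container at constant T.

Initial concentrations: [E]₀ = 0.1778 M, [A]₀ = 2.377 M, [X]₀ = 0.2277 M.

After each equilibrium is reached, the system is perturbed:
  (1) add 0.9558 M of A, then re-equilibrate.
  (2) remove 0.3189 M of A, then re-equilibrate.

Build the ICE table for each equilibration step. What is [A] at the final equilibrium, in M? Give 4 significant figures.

Q₀ = 0.02781 vs Keq = 144.5 ⇒ Q<K, forward
Step 1:
                   E          A          X
  init        0.1778      2.377     0.2277
  Δ          -0.1688    -0.2533     0.2533
  eq        0.008965      2.124      0.481
  solve Keq expr → x = 0.08442; check Q = 144.5
Then add 0.9558 M of A.
Step 2:
                   E          A          X
  init      0.008965       3.08      0.481
  Δ        -0.003727   -0.00559    0.00559
  eq        0.005238      3.074     0.4865
  solve Keq expr → x = 0.001863; check Q = 144.5
Then remove 0.3189 M of A.
Step 3:
                   E          A          X
  init      0.005238      2.755     0.4865
  Δ       9.0500e-04   0.001357  -0.001357
  eq        0.006143      2.756     0.4852
  solve Keq expr → x = -4.5250e-04; check Q = 144.5

[A]_eq = 2.756 M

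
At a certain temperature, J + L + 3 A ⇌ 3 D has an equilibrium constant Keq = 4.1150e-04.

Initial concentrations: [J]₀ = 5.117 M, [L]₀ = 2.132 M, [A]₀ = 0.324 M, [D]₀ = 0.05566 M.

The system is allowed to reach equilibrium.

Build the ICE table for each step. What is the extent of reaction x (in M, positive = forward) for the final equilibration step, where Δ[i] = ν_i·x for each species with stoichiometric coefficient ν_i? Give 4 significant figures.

Q₀ = 4.6472e-04 vs Keq = 4.1150e-04 ⇒ Q>K, reverse
Step 1:
                    J           L           A           D
  I             5.117       2.132       0.324     0.05566
  C        6.3062e-04  6.3062e-04    0.001892   -0.001892
  E             5.118       2.133      0.3259     0.05377
  solve Keq expr → x = -6.3062e-04; check Q = 4.1150e-04

x = -6.3062e-04 M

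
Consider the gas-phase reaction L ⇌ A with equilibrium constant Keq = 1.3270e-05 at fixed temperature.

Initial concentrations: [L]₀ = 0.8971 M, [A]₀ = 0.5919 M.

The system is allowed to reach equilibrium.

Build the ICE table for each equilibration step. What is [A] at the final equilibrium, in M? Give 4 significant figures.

Q₀ = 0.6598 vs Keq = 1.3270e-05 ⇒ Q>K, reverse
Step 1:
                  L         A
  Initial    0.8971    0.5919
  Change     0.5919   -0.5919
  Equil       1.489 1.9759e-05
  solve Keq expr → x = -0.5919; check Q = 1.3270e-05

[A]_eq = 1.9759e-05 M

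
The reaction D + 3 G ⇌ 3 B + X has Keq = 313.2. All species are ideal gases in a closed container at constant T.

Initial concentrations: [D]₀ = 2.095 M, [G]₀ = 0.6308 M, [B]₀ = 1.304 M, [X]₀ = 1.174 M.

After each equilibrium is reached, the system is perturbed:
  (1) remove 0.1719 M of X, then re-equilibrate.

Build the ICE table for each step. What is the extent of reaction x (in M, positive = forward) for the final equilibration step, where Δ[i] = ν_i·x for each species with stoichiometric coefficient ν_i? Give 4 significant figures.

x = 0.002916 M

Q₀ = 4.95 vs Keq = 313.2 ⇒ Q<K, forward
Step 1:
                    D           G           B           X
  Initial       2.095      0.6308       1.304       1.174
  Change      -0.1367       -0.41        0.41      0.1367
  Equil         1.958      0.2208       1.714       1.311
  solve Keq expr → x = 0.1367; check Q = 313.2
Then remove 0.1719 M of X.
Step 2:
                    D           G           B           X
  Initial       1.958      0.2208       1.714       1.139
  Change    -0.002916   -0.008747    0.008747    0.002916
  Equil         1.955       0.212       1.723       1.142
  solve Keq expr → x = 0.002916; check Q = 313.2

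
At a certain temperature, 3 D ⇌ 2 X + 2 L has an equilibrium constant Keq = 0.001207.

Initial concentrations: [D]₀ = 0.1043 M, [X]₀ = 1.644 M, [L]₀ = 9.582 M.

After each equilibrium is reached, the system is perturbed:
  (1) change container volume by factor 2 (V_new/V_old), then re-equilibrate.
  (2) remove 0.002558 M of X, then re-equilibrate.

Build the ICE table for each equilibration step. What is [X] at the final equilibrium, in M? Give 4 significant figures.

[X]_eq = 0.01237 M

Q₀ = 2.1871e+05 vs Keq = 0.001207 ⇒ Q>K, reverse
Step 1:
                    D           X           L
  init         0.1043       1.644       9.582
  Δ             2.439      -1.626      -1.626
  eq            2.544     0.01772       7.956
  solve Keq expr → x = -0.8131; check Q = 0.001207
Then change container volume by factor 2 (V_new/V_old).
Step 2:
                    D           X           L
  init          1.272    0.008858       3.978
  Δ         -0.005368    0.003579    0.003579
  eq            1.266     0.01244       3.981
  solve Keq expr → x = 0.001789; check Q = 0.001207
Then remove 0.002558 M of X.
Step 3:
                    D           X           L
  init          1.266    0.009879       3.981
  Δ         -0.003743    0.002495    0.002495
  eq            1.263     0.01237       3.984
  solve Keq expr → x = 0.001248; check Q = 0.001207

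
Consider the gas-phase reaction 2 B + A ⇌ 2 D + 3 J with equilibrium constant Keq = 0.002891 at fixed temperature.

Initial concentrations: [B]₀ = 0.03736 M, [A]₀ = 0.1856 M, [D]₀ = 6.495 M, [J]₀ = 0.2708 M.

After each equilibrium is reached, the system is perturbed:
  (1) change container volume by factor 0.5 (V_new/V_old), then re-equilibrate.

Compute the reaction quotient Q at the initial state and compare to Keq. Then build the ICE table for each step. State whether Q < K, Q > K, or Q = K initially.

Q₀ = 3234; Q > K (proceeds reverse)

Q₀ = 3234 vs Keq = 0.002891 ⇒ Q>K, reverse
Step 1:
                  B         A         D         J
  Initial   0.03736    0.1856     6.495    0.2708
  Change     0.1741   0.08707   -0.1741   -0.2612
  Equil      0.2115    0.2727     6.321  0.009592
  solve Keq expr → x = -0.08707; check Q = 0.002891
Then change container volume by factor 0.5 (V_new/V_old).
Step 2:
                  B         A         D         J
  Initial     0.423    0.5453     12.64   0.01918
  Change    0.00466   0.00233  -0.00466  -0.00699
  Equil      0.4277    0.5477     12.64   0.01219
  solve Keq expr → x = -0.00233; check Q = 0.002891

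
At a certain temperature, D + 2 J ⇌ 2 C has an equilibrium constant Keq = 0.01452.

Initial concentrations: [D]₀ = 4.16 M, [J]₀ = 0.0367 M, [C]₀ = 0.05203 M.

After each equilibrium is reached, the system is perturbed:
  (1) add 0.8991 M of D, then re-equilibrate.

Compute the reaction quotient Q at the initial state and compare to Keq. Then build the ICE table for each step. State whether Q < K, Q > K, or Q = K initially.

Q₀ = 0.4832 vs Keq = 0.01452 ⇒ Q>K, reverse
Step 1:
                   D          J          C
  init          4.16     0.0367    0.05203
  Δ          0.01725     0.0345    -0.0345
  eq           4.177     0.0712    0.01753
  solve Keq expr → x = -0.01725; check Q = 0.01452
Then add 0.8991 M of D.
Step 2:
                   D          J          C
  init         5.076     0.0712    0.01753
  Δ       -7.0539e-04  -0.001411   0.001411
  eq           5.076    0.06979    0.01894
  solve Keq expr → x = 7.0539e-04; check Q = 0.01452

Q₀ = 0.4832; Q > K (proceeds reverse)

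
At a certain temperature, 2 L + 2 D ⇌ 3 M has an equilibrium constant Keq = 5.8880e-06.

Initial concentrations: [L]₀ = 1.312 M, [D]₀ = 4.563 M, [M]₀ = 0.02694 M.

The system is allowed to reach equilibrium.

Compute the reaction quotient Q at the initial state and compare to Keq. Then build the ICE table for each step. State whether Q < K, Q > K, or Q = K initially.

Q₀ = 5.4554e-07 vs Keq = 5.8880e-06 ⇒ Q<K, forward
Step 1:
                  L         D         M
  init        1.312     4.563   0.02694
  Δ        -0.02118  -0.02118   0.03177
  eq          1.291     4.542   0.05871
  solve Keq expr → x = 0.01059; check Q = 5.8880e-06

Q₀ = 5.4554e-07; Q < K (proceeds forward)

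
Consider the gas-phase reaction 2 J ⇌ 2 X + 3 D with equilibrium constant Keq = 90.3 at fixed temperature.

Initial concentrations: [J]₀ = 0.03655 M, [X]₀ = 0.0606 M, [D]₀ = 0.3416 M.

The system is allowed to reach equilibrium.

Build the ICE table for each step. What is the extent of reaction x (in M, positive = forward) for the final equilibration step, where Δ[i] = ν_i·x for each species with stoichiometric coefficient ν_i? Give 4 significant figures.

Q₀ = 0.1096 vs Keq = 90.3 ⇒ Q<K, forward
Step 1:
                  J         X         D
  Initial   0.03655    0.0606    0.3416
  Change    -0.0341    0.0341   0.05115
  Equil    0.002453    0.0947    0.3927
  solve Keq expr → x = 0.01705; check Q = 90.3

x = 0.01705 M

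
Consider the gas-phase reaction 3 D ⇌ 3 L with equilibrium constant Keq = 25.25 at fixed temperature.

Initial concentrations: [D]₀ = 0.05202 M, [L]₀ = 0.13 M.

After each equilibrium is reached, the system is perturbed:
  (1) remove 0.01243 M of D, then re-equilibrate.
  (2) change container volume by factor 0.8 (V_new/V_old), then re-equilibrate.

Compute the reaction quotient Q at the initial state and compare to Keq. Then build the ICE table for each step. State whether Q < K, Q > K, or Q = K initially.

Q₀ = 15.61 vs Keq = 25.25 ⇒ Q<K, forward
Step 1:
                    D           L
  Initial     0.05202        0.13
  Change    -0.005748    0.005748
  Equil       0.04627      0.1357
  solve Keq expr → x = 0.001916; check Q = 25.25
Then remove 0.01243 M of D.
Step 2:
                    D           L
  Initial     0.03384      0.1357
  Change      0.00927    -0.00927
  Equil       0.04311      0.1265
  solve Keq expr → x = -0.00309; check Q = 25.25
Then change container volume by factor 0.8 (V_new/V_old).
Step 3:
                    D           L
  Initial     0.05389      0.1581
  Change            0           0
  Equil       0.05389      0.1581
  solve Keq expr → x = 0; check Q = 25.25

Q₀ = 15.61; Q < K (proceeds forward)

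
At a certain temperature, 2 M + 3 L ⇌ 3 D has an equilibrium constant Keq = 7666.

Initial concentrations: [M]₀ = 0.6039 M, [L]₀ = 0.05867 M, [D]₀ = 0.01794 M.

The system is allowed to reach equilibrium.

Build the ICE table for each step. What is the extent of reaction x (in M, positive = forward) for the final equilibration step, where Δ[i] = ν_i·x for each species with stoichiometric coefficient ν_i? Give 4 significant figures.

Q₀ = 0.0784 vs Keq = 7666 ⇒ Q<K, forward
Step 1:
                    M           L           D
  Initial      0.6039     0.05867     0.01794
  Change      -0.0356     -0.0534      0.0534
  Equil        0.5683    0.005273     0.07134
  solve Keq expr → x = 0.0178; check Q = 7666

x = 0.0178 M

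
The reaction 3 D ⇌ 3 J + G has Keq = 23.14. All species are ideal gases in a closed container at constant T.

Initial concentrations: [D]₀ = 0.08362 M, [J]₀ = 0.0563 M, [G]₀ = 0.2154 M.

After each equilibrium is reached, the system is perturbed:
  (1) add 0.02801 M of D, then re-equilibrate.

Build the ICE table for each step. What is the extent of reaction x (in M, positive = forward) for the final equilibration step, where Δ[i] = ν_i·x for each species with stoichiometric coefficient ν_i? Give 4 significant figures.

Q₀ = 0.06574 vs Keq = 23.14 ⇒ Q<K, forward
Step 1:
                   D          J          G
  init       0.08362     0.0563     0.2154
  Δ         -0.05871    0.05871    0.01957
  eq         0.02491      0.115      0.235
  solve Keq expr → x = 0.01957; check Q = 23.14
Then add 0.02801 M of D.
Step 2:
                   D          J          G
  init       0.05292      0.115      0.235
  Δ         -0.02276    0.02276   0.007588
  eq         0.03015     0.1378     0.2426
  solve Keq expr → x = 0.007588; check Q = 23.14

x = 0.007588 M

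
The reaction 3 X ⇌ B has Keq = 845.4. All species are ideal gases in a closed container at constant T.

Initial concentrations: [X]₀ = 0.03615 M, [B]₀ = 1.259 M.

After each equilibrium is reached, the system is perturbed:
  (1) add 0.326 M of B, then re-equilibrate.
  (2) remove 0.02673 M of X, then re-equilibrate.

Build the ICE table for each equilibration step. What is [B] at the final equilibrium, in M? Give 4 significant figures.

[B]_eq = 1.547 M

Q₀ = 2.6650e+04 vs Keq = 845.4 ⇒ Q>K, reverse
Step 1:
                   X          B
  Initial    0.03615      1.259
  Change     0.07726   -0.02575
  Equil       0.1134      1.233
  solve Keq expr → x = -0.02575; check Q = 845.4
Then add 0.326 M of B.
Step 2:
                   X          B
  Initial     0.1134      1.559
  Change    0.009143  -0.003048
  Equil       0.1226      1.556
  solve Keq expr → x = -0.003048; check Q = 845.4
Then remove 0.02673 M of X.
Step 3:
                   X          B
  Initial    0.09583      1.556
  Change      0.0265  -0.008833
  Equil       0.1223      1.547
  solve Keq expr → x = -0.008833; check Q = 845.4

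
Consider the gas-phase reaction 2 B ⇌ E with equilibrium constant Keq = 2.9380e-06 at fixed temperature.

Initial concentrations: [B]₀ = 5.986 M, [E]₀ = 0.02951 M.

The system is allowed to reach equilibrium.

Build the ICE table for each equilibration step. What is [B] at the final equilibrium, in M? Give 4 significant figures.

Q₀ = 8.2356e-04 vs Keq = 2.9380e-06 ⇒ Q>K, reverse
Step 1:
                   B          E
  init         5.986    0.02951
  Δ          0.05881    -0.0294
  eq           6.045 1.0735e-04
  solve Keq expr → x = -0.0294; check Q = 2.9380e-06

[B]_eq = 6.045 M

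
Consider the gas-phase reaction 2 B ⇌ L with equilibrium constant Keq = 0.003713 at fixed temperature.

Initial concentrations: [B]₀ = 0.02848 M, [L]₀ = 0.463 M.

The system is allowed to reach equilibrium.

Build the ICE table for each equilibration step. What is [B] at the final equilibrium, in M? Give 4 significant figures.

[B]_eq = 0.9478 M

Q₀ = 570.8 vs Keq = 0.003713 ⇒ Q>K, reverse
Step 1:
                  B         L
  I         0.02848     0.463
  C          0.9193   -0.4597
  E          0.9478  0.003336
  solve Keq expr → x = -0.4597; check Q = 0.003713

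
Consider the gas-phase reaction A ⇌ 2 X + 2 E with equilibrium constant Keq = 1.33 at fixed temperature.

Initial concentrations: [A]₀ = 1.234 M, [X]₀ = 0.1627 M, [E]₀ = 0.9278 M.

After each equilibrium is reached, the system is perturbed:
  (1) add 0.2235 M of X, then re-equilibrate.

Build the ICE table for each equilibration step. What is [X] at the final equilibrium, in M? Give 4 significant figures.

[X]_eq = 0.8387 M

Q₀ = 0.01847 vs Keq = 1.33 ⇒ Q<K, forward
Step 1:
                  A         X         E
  Initial     1.234    0.1627    0.9278
  Change    -0.2901    0.5803    0.5803
  Equil      0.9439     0.743     1.508
  solve Keq expr → x = 0.2901; check Q = 1.33
Then add 0.2235 M of X.
Step 2:
                  A         X         E
  Initial    0.9439    0.9665     1.508
  Change    0.06387   -0.1277   -0.1277
  Equil       1.008    0.8387      1.38
  solve Keq expr → x = -0.06387; check Q = 1.33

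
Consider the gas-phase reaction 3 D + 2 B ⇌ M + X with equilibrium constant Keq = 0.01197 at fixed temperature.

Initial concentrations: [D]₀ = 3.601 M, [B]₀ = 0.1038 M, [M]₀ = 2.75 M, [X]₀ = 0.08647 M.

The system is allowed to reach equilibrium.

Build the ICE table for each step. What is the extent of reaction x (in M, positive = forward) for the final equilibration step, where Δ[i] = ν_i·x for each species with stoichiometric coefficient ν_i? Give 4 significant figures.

x = -0.07138 M

Q₀ = 0.4726 vs Keq = 0.01197 ⇒ Q>K, reverse
Step 1:
                    D           B           M           X
  I             3.601      0.1038        2.75     0.08647
  C            0.2142      0.1428    -0.07138    -0.07138
  E             3.815      0.2466       2.679     0.01509
  solve Keq expr → x = -0.07138; check Q = 0.01197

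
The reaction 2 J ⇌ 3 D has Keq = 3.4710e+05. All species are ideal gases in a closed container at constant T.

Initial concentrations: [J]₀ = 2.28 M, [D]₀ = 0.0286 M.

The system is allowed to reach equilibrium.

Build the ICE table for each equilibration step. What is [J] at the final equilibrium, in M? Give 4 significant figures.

[J]_eq = 0.01079 M

Q₀ = 4.5002e-06 vs Keq = 3.4710e+05 ⇒ Q<K, forward
Step 1:
                    J           D
  I              2.28      0.0286
  C            -2.269       3.404
  E           0.01079       3.432
  solve Keq expr → x = 1.135; check Q = 3.4710e+05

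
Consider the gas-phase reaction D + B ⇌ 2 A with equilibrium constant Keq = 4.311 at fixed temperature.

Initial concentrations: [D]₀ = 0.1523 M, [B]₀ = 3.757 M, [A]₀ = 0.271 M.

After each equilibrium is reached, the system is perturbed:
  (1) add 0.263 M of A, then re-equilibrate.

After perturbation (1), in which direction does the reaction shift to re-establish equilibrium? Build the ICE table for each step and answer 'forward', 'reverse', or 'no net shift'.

Q₀ = 0.1284 vs Keq = 4.311 ⇒ Q<K, forward
Step 1:
                  D         B         A
  I          0.1523     3.757     0.271
  C         -0.1337   -0.1337    0.2675
  E         0.01856     3.623    0.5385
  solve Keq expr → x = 0.1337; check Q = 4.311
Then add 0.263 M of A.
Step 2:
                  D         B         A
  I         0.01856     3.623    0.8015
  C         0.01863   0.01863  -0.03727
  E          0.0372     3.642    0.7642
  solve Keq expr → x = -0.01863; check Q = 4.311

Direction: reverse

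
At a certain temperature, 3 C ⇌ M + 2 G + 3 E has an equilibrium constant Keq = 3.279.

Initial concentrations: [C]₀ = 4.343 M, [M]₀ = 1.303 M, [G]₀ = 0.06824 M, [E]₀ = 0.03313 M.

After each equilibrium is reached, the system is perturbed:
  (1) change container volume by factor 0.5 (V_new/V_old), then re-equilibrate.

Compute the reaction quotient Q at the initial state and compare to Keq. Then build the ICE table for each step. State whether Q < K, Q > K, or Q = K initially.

Q₀ = 2.6935e-09; Q < K (proceeds forward)

Q₀ = 2.6935e-09 vs Keq = 3.279 ⇒ Q<K, forward
Step 1:
                   C          M          G          E
  init         4.343      1.303    0.06824    0.03313
  Δ           -2.067     0.6891      1.378      2.067
  eq           2.276      1.992      1.447      2.101
  solve Keq expr → x = 0.6891; check Q = 3.279
Then change container volume by factor 0.5 (V_new/V_old).
Step 2:
                   C          M          G          E
  init         4.551      3.984      2.893      4.201
  Δ            1.026     -0.342    -0.6841     -1.026
  eq           5.577      3.642      2.209      3.175
  solve Keq expr → x = -0.342; check Q = 3.279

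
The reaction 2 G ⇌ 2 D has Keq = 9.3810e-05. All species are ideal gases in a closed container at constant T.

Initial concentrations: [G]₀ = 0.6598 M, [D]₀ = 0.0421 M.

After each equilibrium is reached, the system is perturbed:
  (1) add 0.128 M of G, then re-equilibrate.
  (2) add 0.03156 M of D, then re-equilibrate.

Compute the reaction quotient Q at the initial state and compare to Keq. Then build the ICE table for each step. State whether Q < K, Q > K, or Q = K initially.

Q₀ = 0.004071 vs Keq = 9.3810e-05 ⇒ Q>K, reverse
Step 1:
                    G           D
  init         0.6598      0.0421
  Δ           0.03537    -0.03537
  eq           0.6952    0.006733
  solve Keq expr → x = -0.01768; check Q = 9.3810e-05
Then add 0.128 M of G.
Step 2:
                    G           D
  init         0.8232    0.006733
  Δ         -0.001228    0.001228
  eq           0.8219    0.007961
  solve Keq expr → x = 6.1393e-04; check Q = 9.3810e-05
Then add 0.03156 M of D.
Step 3:
                    G           D
  init         0.8219     0.03952
  Δ           0.03126    -0.03126
  eq           0.8532    0.008264
  solve Keq expr → x = -0.01563; check Q = 9.3810e-05

Q₀ = 0.004071; Q > K (proceeds reverse)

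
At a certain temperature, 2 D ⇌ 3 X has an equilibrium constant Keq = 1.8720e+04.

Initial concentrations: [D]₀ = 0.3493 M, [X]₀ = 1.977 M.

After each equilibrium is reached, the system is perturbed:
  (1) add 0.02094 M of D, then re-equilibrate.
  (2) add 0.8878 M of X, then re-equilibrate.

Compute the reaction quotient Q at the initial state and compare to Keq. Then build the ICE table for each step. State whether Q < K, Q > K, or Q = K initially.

Q₀ = 63.33 vs Keq = 1.8720e+04 ⇒ Q<K, forward
Step 1:
                  D         X
  I          0.3493     1.977
  C         -0.3211    0.4817
  E         0.02818     2.459
  solve Keq expr → x = 0.1606; check Q = 1.8720e+04
Then add 0.02094 M of D.
Step 2:
                  D         X
  I         0.04912     2.459
  C        -0.02041   0.03062
  E         0.02871     2.489
  solve Keq expr → x = 0.01021; check Q = 1.8720e+04
Then add 0.8878 M of X.
Step 3:
                  D         X
  I         0.02871     3.377
  C         0.01617  -0.02425
  E         0.04487     3.353
  solve Keq expr → x = -0.008083; check Q = 1.8720e+04

Q₀ = 63.33; Q < K (proceeds forward)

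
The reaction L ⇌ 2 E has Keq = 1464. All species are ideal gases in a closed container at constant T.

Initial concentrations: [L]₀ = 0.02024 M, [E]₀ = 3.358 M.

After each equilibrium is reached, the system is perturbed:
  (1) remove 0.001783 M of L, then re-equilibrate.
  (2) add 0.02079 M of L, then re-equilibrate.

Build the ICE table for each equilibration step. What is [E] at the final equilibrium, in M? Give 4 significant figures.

[E]_eq = 3.421 M

Q₀ = 557.1 vs Keq = 1464 ⇒ Q<K, forward
Step 1:
                   L          E
  Initial    0.02024      3.358
  Change    -0.01242    0.02485
  Equil     0.007817      3.383
  solve Keq expr → x = 0.01242; check Q = 1464
Then remove 0.001783 M of L.
Step 2:
                   L          E
  Initial   0.006034      3.383
  Change    0.001767  -0.003533
  Equil       0.0078      3.379
  solve Keq expr → x = -0.001767; check Q = 1464
Then add 0.02079 M of L.
Step 3:
                   L          E
  Initial    0.02859      3.379
  Change     -0.0206     0.0412
  Equil     0.007992      3.421
  solve Keq expr → x = 0.0206; check Q = 1464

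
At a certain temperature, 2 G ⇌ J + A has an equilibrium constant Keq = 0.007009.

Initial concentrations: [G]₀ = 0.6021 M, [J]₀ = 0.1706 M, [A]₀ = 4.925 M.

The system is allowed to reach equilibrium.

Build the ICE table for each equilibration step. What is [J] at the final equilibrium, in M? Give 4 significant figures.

[J]_eq = 0.001304 M

Q₀ = 2.318 vs Keq = 0.007009 ⇒ Q>K, reverse
Step 1:
                  G         J         A
  I          0.6021    0.1706     4.925
  C          0.3386   -0.1693   -0.1693
  E          0.9407  0.001304     4.756
  solve Keq expr → x = -0.1693; check Q = 0.007009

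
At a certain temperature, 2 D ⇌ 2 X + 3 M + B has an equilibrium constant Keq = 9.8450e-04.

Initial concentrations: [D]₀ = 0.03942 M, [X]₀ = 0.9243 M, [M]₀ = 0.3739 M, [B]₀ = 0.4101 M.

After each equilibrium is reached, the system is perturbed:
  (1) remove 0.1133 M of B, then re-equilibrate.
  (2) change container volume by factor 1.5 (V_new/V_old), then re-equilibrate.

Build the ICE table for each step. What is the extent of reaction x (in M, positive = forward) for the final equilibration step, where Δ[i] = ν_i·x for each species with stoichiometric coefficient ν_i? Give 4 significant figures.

Q₀ = 11.79 vs Keq = 9.8450e-04 ⇒ Q>K, reverse
Step 1:
                    D           X           M           B
  Initial     0.03942      0.9243      0.3739      0.4101
  Change        0.202      -0.202      -0.303      -0.101
  Equil        0.2414      0.7223     0.07087      0.3091
  solve Keq expr → x = -0.101; check Q = 9.8450e-04
Then remove 0.1133 M of B.
Step 2:
                    D           X           M           B
  Initial      0.2414      0.7223     0.07087      0.1958
  Change    -0.006226    0.006226     0.00934    0.003113
  Equil        0.2352      0.7285     0.08021      0.1989
  solve Keq expr → x = 0.003113; check Q = 9.8450e-04
Then change container volume by factor 1.5 (V_new/V_old).
Step 3:
                    D           X           M           B
  Initial      0.1568      0.4857     0.05347      0.1326
  Change     -0.01817     0.01817     0.02726    0.009085
  Equil        0.1386      0.5038     0.08073      0.1417
  solve Keq expr → x = 0.009085; check Q = 9.8450e-04

x = 0.009085 M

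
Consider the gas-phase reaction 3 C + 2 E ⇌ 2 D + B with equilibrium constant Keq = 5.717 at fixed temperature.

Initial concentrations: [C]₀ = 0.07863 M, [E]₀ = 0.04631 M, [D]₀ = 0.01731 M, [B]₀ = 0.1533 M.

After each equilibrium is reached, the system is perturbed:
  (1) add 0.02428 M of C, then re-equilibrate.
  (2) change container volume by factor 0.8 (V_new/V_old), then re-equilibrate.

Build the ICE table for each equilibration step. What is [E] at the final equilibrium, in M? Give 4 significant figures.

[E]_eq = 0.06243 M

Q₀ = 44.06 vs Keq = 5.717 ⇒ Q>K, reverse
Step 1:
                    C           E           D           B
  Initial     0.07863     0.04631     0.01731      0.1533
  Change      0.01215      0.0081     -0.0081    -0.00405
  Equil       0.09078     0.05441     0.00921      0.1493
  solve Keq expr → x = -0.00405; check Q = 5.717
Then add 0.02428 M of C.
Step 2:
                    C           E           D           B
  Initial      0.1151     0.05441     0.00921      0.1493
  Change    -0.003922   -0.002615    0.002615    0.001307
  Equil        0.1111     0.05179     0.01183      0.1506
  solve Keq expr → x = 0.001307; check Q = 5.717
Then change container volume by factor 0.8 (V_new/V_old).
Step 3:
                    C           E           D           B
  Initial      0.1389     0.06474     0.01478      0.1882
  Change    -0.003476   -0.002317    0.002317    0.001159
  Equil        0.1354     0.06243      0.0171      0.1894
  solve Keq expr → x = 0.001159; check Q = 5.717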